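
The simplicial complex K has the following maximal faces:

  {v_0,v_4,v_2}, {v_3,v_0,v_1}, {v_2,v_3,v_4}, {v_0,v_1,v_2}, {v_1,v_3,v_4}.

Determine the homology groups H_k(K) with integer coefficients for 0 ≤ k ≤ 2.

H_0 = Z,  H_1 = Z,  H_2 = 0.

Order the vertices as v_0 < v_1 < v_2 < v_3 < v_4. Listing each simplex with vertices in this order, K has dimension 2 with simplices:

  0-simplices (5): [v_0], [v_1], [v_2], [v_3], [v_4]
  1-simplices (10): [v_0,v_1], [v_0,v_2], [v_0,v_3], [v_0,v_4], [v_1,v_2], [v_1,v_3], [v_1,v_4], [v_2,v_3], [v_2,v_4], [v_3,v_4]
  2-simplices (5): [v_0,v_1,v_2], [v_0,v_1,v_3], [v_0,v_2,v_4], [v_1,v_3,v_4], [v_2,v_3,v_4]

Hence C_0 ≅ Z^5, C_1 ≅ Z^10, C_2 ≅ Z^5.

Boundary ∂_1: C_1 → C_0 is given by ∂[p,q] = [q] − [p]. For instance
  ∂[v_1,v_4] = [v_4] − [v_1].
The 5×10 boundary matrix has rank 4 and Smith normal form diag(1,1,1,1).

The boundary map ∂_2: C_2 → C_1 sends each 2-simplex [p,q,r] to [q,r] − [p,r] + [p,q]. For instance
  ∂[v_0,v_1,v_2] = [v_1,v_2] − [v_0,v_2] + [v_0,v_1],
  ∂[v_0,v_1,v_3] = [v_1,v_3] − [v_0,v_3] + [v_0,v_1].
The 10×5 boundary matrix has rank 5 and Smith normal form diag(1,1,1,1,1).

From H_k ≅ ker(∂_k) / im(∂_{k+1}) we obtain:

  H_0: rank C_0 − rank ∂_1 = 5 − 4 = 1, and the invariant factors of ∂_1 are all 1, so H_0 ≅ Z.
  H_1: rank ker ∂_1 − rank ∂_2 = (10 − 4) − 5 = 1, and the invariant factors of ∂_2 are all 1, so H_1 ≅ Z.
  H_2: rank ker ∂_2 − rank ∂_3 = (5 − 5) − 0 = 0, and there is no ∂_3, so H_2 ≅ 0.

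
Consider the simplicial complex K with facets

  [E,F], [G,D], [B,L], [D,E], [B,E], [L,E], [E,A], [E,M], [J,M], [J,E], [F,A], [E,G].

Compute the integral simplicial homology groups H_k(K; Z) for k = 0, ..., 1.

H_0 = Z,  H_1 = Z^4.

We work with the vertex ordering A < B < D < E < F < G < J < L < M. The simplices of K, each written with vertices in increasing order, are:

  0-simplices (9): A, B, D, E, F, G, J, L, M
  1-simplices (12): AE, AF, BE, BL, DE, DG, EF, EG, EJ, EL, EM, JM

Hence C_0 ≅ Z^9, C_1 ≅ Z^12.

∂_1: C_1 → C_0 maps an edge to its endpoints' difference, ∂[p,q] = q − p. For instance
  ∂BE = E − B.
As a 9×12 matrix over Z this has rank 8, with invariant factors (1,1,1,1,1,1,1,1).

Reading off H_k = ker ∂_k / im ∂_{k+1}:

  H_0: rank C_0 − rank ∂_1 = 9 − 8 = 1, and the invariant factors of ∂_1 are all 1, so H_0 ≅ Z.
  H_1: rank ker ∂_1 − rank ∂_2 = (12 − 8) − 0 = 4, and there is no ∂_2, so H_1 ≅ Z^4.

(K is a triangulation of a wedge of 4 circles.)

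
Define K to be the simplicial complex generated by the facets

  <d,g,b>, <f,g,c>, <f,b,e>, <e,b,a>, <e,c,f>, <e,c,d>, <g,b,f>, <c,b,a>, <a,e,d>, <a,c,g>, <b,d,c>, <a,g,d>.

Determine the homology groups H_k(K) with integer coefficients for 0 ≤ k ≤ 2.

K has 7 vertices, 18 edges, 12 triangles.
rank ∂_0 = 0, rank ∂_1 = 6 ⇒ b_0 = 7 − 0 − 6 = 1; all invariant factors of ∂_1 are 1 so no torsion. So H_0 = Z.
rank ∂_1 = 6, rank ∂_2 = 12 ⇒ b_1 = 18 − 6 − 12 = 0; ∂_2 has invariant factor(s) [2] giving torsion. So H_1 = Z/2Z.
rank ∂_2 = 12, rank ∂_3 = 0 ⇒ b_2 = 12 − 12 − 0 = 0. So H_2 = 0.

H_0 ≅ Z,  H_1 ≅ Z/2Z,  H_2 = 0.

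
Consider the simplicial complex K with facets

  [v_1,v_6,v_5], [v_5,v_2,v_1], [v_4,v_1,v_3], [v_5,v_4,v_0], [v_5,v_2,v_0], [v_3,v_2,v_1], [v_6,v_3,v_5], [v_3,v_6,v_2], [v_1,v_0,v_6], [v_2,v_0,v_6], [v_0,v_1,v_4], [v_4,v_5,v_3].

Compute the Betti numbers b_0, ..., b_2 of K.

We work with the vertex ordering v_0 < v_1 < v_2 < v_3 < v_4 < v_5 < v_6. The simplices of K, each written with vertices in increasing order, are:

  0-simplices (7): [v_0], [v_1], [v_2], [v_3], [v_4], [v_5], [v_6]
  1-simplices (18): (18 of them)
  2-simplices (12): (12 of them)

so the chain groups are C_0 ≅ Z^7, C_1 ≅ Z^18, C_2 ≅ Z^12.

Boundary ∂_1: C_1 → C_0 is given by ∂[p,q] = [q] − [p]. For instance
  ∂[v_0,v_5] = [v_5] − [v_0].
The resulting 7×18 matrix has rank 6, and its Smith normal form has invariant factors (1,1,1,1,1,1).

Boundary ∂_2: C_2 → C_1 maps a triangle to the signed sum of its edges. For instance
  ∂[v_0,v_2,v_5] = [v_2,v_5] − [v_0,v_5] + [v_0,v_2],
  ∂[v_0,v_1,v_6] = [v_1,v_6] − [v_0,v_6] + [v_0,v_1].
This gives a 18×12 integer matrix of rank 12; reducing to Smith normal form yields diagonal entries (1,1,1,1,1,1,1,1,1,1,1,2).

Computing H_k = (kernel of ∂_k) / (image of ∂_{k+1}):

  H_0: rank C_0 − rank ∂_1 = 7 − 6 = 1, and the invariant factors of ∂_1 are all 1, so H_0 = Z.
  H_1: rank ker ∂_1 − rank ∂_2 = (18 − 6) − 12 = 0, and ∂_2 has invariant factor 2 > 1, so H_1 = Z/2.
  H_2: rank ker ∂_2 − rank ∂_3 = (12 − 12) − 0 = 0, and there is no ∂_3, so H_2 = 0.

As a check, the Euler characteristic is 7 − 18 + 12 = 1, which agrees with 1 − 0 + 0 = 1.

Hence the Betti numbers are b_0 = 1, b_1 = 0, b_2 = 0.

b_0 = 1, b_1 = 0, b_2 = 0.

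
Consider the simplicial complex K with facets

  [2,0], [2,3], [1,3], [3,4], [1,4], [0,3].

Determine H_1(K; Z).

Order the vertices as 0 < 1 < 2 < 3 < 4. Listing each simplex with vertices in this order, K has dimension 1 with simplices:

  0-simplices (5): [0], [1], [2], [3], [4]
  1-simplices (6): [0,2], [0,3], [1,3], [1,4], [2,3], [3,4]

Hence C_0 ≅ Z^5, C_1 ≅ Z^6.

∂_1: C_1 → C_0 sends each edge [p,q] (with p < q) to q − p.
As a 5×6 matrix over Z this has rank 4, with invariant factors (1,1,1,1).

Reading off H_k = ker ∂_k / im ∂_{k+1}:

  H_1: rank ker ∂_1 − rank ∂_2 = (6 − 4) − 0 = 2, and there is no ∂_2, so H_1 = Z^2.

H_1 = Z^2.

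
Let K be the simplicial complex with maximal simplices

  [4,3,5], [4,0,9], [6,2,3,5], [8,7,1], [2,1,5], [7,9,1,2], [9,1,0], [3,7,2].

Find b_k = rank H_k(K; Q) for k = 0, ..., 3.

We work with the vertex ordering 0 < 1 < 2 < 3 < 4 < 5 < 6 < 7 < 8 < 9. The simplices of K, each written with vertices in increasing order, are:

  0-simplices (10): [0], [1], [2], [3], [4], [5], [6], [7], [8], [9]
  1-simplices (22): [0,1], [0,4], [0,9], [1,2], [1,5], [1,7], [1,8], [1,9], [2,3], [2,5], [2,6], [2,7], [2,9], [3,4], [3,5], [3,6], [3,7], [4,5], [4,9], [5,6], [7,8], [7,9]
  2-simplices (14): [0,1,9], [0,4,9], [1,2,5], [1,2,7], [1,2,9], [1,7,8], [1,7,9], [2,3,5], [2,3,6], [2,3,7], [2,5,6], [2,7,9], [3,4,5], [3,5,6]
  3-simplices (2): [1,2,7,9], [2,3,5,6]

Hence C_0 ≅ Z^10, C_1 ≅ Z^22, C_2 ≅ Z^14, C_3 ≅ Z^2.

Boundary ∂_1: C_1 → C_0 is given by ∂[p,q] = [q] − [p]. For instance
  ∂[1,2] = [2] − [1].
As a 10×22 matrix over Z this has rank 9, with invariant factors (1,1,1,1,1,1,1,1,1).

∂_2: C_2 → C_1 sends each 2-simplex [p,q,r] to [q,r] − [p,r] + [p,q]. For instance
  ∂[1,2,5] = [2,5] − [1,5] + [1,2],
  ∂[2,3,7] = [3,7] − [2,7] + [2,3].
The resulting 22×14 matrix has rank 12, and its Smith normal form has invariant factors (1,1,1,1,1,1,1,1,1,1,1,1).

∂_3: C_3 → C_2 sends each 3-simplex σ to the alternating sum Σ_i (−1)^i (σ with its i-th vertex removed). For instance
  ∂[1,2,7,9] = [2,7,9] − [1,7,9] + [1,2,9] − [1,2,7],
  ∂[2,3,5,6] = [3,5,6] − [2,5,6] + [2,3,6] − [2,3,5].
The 14×2 boundary matrix has rank 2 and Smith normal form diag(1,1).

Computing H_k = (kernel of ∂_k) / (image of ∂_{k+1}):

  H_0: rank C_0 − rank ∂_1 = 10 − 9 = 1, and the invariant factors of ∂_1 are all 1, so H_0 ≅ Z.
  H_1: rank ker ∂_1 − rank ∂_2 = (22 − 9) − 12 = 1, and the invariant factors of ∂_2 are all 1, so H_1 ≅ Z.
  H_2: rank ker ∂_2 − rank ∂_3 = (14 − 12) − 2 = 0, and the invariant factors of ∂_3 are all 1, so H_2 ≅ 0.
  H_3: rank ker ∂_3 − rank ∂_4 = (2 − 2) − 0 = 0, and there is no ∂_4, so H_3 ≅ 0.

As a check, the Euler characteristic is 10 − 22 + 14 − 2 = 0, which agrees with 1 − 1 + 0 − 0 = 0.

Hence the Betti numbers are b_0 = 1, b_1 = 1, b_2 = 0, b_3 = 0.

b_0 = 1, b_1 = 1, b_2 = 0, b_3 = 0.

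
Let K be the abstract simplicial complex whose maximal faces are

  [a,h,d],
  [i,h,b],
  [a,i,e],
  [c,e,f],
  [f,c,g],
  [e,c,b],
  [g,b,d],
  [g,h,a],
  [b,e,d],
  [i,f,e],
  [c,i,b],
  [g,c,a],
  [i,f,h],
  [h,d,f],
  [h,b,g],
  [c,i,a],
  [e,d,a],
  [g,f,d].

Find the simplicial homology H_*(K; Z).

H_0 = Z,  H_1 = Z × Z/2,  H_2 = 0.

Order the vertices as a < b < c < d < e < f < g < h < i. Listing each simplex with vertices in this order, K has dimension 2 with simplices:

  0-simplices (9): a, b, c, d, e, f, g, h, i
  1-simplices (27): ac, ad, ae, ag, ah, ai, bc, bd, be, bg, bh, bi, ce, cf, cg, ci, de, df, dg, dh, ef, ei, fg, fh, fi, gh, hi
  2-simplices (18): acg, aci, ade, adh, aei, agh, bce, bci, bde, bdg, bgh, bhi, cef, cfg, dfg, dfh, efi, fhi

Hence C_0 ≅ Z^9, C_1 ≅ Z^27, C_2 ≅ Z^18.

∂_1: C_1 → C_0 maps an edge to its endpoints' difference, ∂[p,q] = q − p.
As a 9×27 matrix over Z this has rank 8, with invariant factors (1,1,1,1,1,1,1,1).

The boundary map ∂_2: C_2 → C_1 acts by ∂[p,q,r] = [q,r] − [p,r] + [p,q]. For instance
  ∂bde = de − be + bd,
  ∂aci = ci − ai + ac.
This gives a 27×18 integer matrix of rank 18; reducing to Smith normal form yields diagonal entries (1,1,1,1,1,1,1,1,1,1,1,1,1,1,1,1,1,2).

Reading off H_k = ker ∂_k / im ∂_{k+1}:

  H_0: rank C_0 − rank ∂_1 = 9 − 8 = 1, and the invariant factors of ∂_1 are all 1, so H_0 ≅ Z.
  H_1: rank ker ∂_1 − rank ∂_2 = (27 − 8) − 18 = 1, and ∂_2 has invariant factor 2 > 1, so H_1 ≅ Z × Z/2.
  H_2: rank ker ∂_2 − rank ∂_3 = (18 − 18) − 0 = 0, and there is no ∂_3, so H_2 ≅ 0.

(K is a triangulation of the Klein bottle.)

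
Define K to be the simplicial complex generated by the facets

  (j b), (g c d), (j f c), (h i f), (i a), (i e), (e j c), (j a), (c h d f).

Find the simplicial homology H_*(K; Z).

We work with the vertex ordering a < b < c < d < e < f < g < h < i < j. The simplices of K, each written with vertices in increasing order, are:

  0-simplices (10): a, b, c, d, e, f, g, h, i, j
  1-simplices (18): ai, aj, bj, cd, ce, cf, cg, ch, cj, df, dg, dh, ei, ej, fh, fi, fj, hi
  2-simplices (8): cdf, cdg, cdh, cej, cfh, cfj, dfh, fhi
  3-simplices (1): cdfh

Hence C_0 ≅ Z^10, C_1 ≅ Z^18, C_2 ≅ Z^8, C_3 ≅ Z^1.

The boundary map ∂_1: C_1 → C_0 sends each edge [p,q] (with p < q) to q − p.
As a 10×18 matrix over Z this has rank 9, with invariant factors (1,1,1,1,1,1,1,1,1).

∂_2: C_2 → C_1 sends each 2-simplex [p,q,r] to [q,r] − [p,r] + [p,q]. For instance
  ∂dfh = fh − dh + df,
  ∂cfj = fj − cj + cf.
As a 18×8 matrix over Z this has rank 7, with invariant factors (1,1,1,1,1,1,1).

∂_3: C_3 → C_2 sends each 3-simplex σ to the alternating sum Σ_i (−1)^i (σ with its i-th vertex removed). For instance
  ∂cdfh = dfh − cfh + cdh − cdf.
The resulting 8×1 matrix has rank 1, and its Smith normal form has invariant factors (1).

From H_k ≅ ker(∂_k) / im(∂_{k+1}) we obtain:

  H_0: rank C_0 − rank ∂_1 = 10 − 9 = 1, and the invariant factors of ∂_1 are all 1, so H_0 ≅ Z.
  H_1: rank ker ∂_1 − rank ∂_2 = (18 − 9) − 7 = 2, and the invariant factors of ∂_2 are all 1, so H_1 ≅ Z^2.
  H_2: rank ker ∂_2 − rank ∂_3 = (8 − 7) − 1 = 0, and the invariant factors of ∂_3 are all 1, so H_2 ≅ 0.
  H_3: rank ker ∂_3 − rank ∂_4 = (1 − 1) − 0 = 0, and there is no ∂_4, so H_3 ≅ 0.

H_0 = Z,  H_1 = Z^2,  H_2 = 0,  H_3 = 0.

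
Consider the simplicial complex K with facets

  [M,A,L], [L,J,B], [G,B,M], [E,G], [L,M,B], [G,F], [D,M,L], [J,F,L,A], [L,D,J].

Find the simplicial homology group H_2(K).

H_2 = 0.

Order the vertices as A < B < D < E < F < G < J < L < M. Listing each simplex with vertices in this order, K has dimension 3 with simplices:

  0-simplices (9): A, B, D, E, F, G, J, L, M
  1-simplices (18): AF, AJ, AL, AM, BG, BJ, BL, BM, DJ, DL, DM, EG, FG, FJ, FL, GM, JL, LM
  2-simplices (10): AFJ, AFL, AJL, ALM, BGM, BJL, BLM, DJL, DLM, FJL
  3-simplices (1): AFJL

giving chain groups C_0 ≅ Z^9, C_1 ≅ Z^18, C_2 ≅ Z^10, C_3 ≅ Z^1.

The boundary map ∂_1: C_1 → C_0 sends each edge [p,q] (with p < q) to q − p. For instance
  ∂LM = M − L.
As a 9×18 matrix over Z this has rank 8, with invariant factors (1,1,1,1,1,1,1,1).

∂_2: C_2 → C_1 maps a triangle to the signed sum of its edges. For instance
  ∂BLM = LM − BM + BL,
  ∂BGM = GM − BM + BG.
The 18×10 boundary matrix has rank 9 and Smith normal form diag(1,1,1,1,1,1,1,1,1).

The boundary map ∂_3: C_3 → C_2 sends each 3-simplex σ to the alternating sum Σ_i (−1)^i (σ with its i-th vertex removed). For instance
  ∂AFJL = FJL − AJL + AFL − AFJ.
This gives a 10×1 integer matrix of rank 1; reducing to Smith normal form yields diagonal entries (1).

From H_k ≅ ker(∂_k) / im(∂_{k+1}) we obtain:

  H_2: rank ker ∂_2 − rank ∂_3 = (10 − 9) − 1 = 0, and the invariant factors of ∂_3 are all 1, so H_2 = 0.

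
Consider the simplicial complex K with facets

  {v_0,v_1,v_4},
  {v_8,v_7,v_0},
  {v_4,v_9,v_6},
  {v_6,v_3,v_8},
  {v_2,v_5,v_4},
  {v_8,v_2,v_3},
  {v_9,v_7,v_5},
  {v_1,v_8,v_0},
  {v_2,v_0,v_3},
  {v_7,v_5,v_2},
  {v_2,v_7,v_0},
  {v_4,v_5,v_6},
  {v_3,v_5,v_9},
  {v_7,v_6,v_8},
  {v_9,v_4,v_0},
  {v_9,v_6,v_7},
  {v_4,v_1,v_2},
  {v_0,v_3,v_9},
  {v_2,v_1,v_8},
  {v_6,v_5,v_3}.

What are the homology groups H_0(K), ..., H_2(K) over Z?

Order the vertices as v_0 < v_1 < v_2 < v_3 < v_4 < v_5 < v_6 < v_7 < v_8 < v_9. Listing each simplex with vertices in this order, K has dimension 2 with simplices:

  0-simplices (10): [v_0], [v_1], [v_2], [v_3], [v_4], [v_5], [v_6], [v_7], [v_8], [v_9]
  1-simplices (30): (30 of them)
  2-simplices (20): (20 of them)

so the chain groups are C_0 ≅ Z^10, C_1 ≅ Z^30, C_2 ≅ Z^20.

∂_1: C_1 → C_0 is given by ∂[p,q] = [q] − [p].
This gives a 10×30 integer matrix of rank 9; reducing to Smith normal form yields diagonal entries (1,1,1,1,1,1,1,1,1).

∂_2: C_2 → C_1 maps a triangle to the signed sum of its edges. For instance
  ∂[v_0,v_1,v_8] = [v_1,v_8] − [v_0,v_8] + [v_0,v_1],
  ∂[v_0,v_2,v_7] = [v_2,v_7] − [v_0,v_7] + [v_0,v_2].
The 30×20 boundary matrix has rank 20 and Smith normal form diag(1,1,1,1,1,1,1,1,1,1,1,1,1,1,1,1,1,1,1,2).

From H_k ≅ ker(∂_k) / im(∂_{k+1}) we obtain:

  H_0: rank C_0 − rank ∂_1 = 10 − 9 = 1, and the invariant factors of ∂_1 are all 1, so H_0 ≅ Z.
  H_1: rank ker ∂_1 − rank ∂_2 = (30 − 9) − 20 = 1, and ∂_2 has invariant factor 2 > 1, so H_1 ≅ Z ⊕ Z/2Z.
  H_2: rank ker ∂_2 − rank ∂_3 = (20 − 20) − 0 = 0, and there is no ∂_3, so H_2 ≅ 0.

As a check, the Euler characteristic is 10 − 30 + 20 = 0, which agrees with 1 − 1 + 0 = 0.
(K is a triangulation of the Klein bottle.)

H_0 = Z,  H_1 = Z ⊕ Z/2Z,  H_2 = 0.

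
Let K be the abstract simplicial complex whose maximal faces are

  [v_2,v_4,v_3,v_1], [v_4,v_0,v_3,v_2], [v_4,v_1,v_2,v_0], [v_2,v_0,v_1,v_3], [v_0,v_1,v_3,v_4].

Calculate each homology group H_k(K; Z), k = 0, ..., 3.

H_0 = Z,  H_1 = 0,  H_2 = 0,  H_3 = Z.

We work with the vertex ordering v_0 < v_1 < v_2 < v_3 < v_4. The simplices of K, each written with vertices in increasing order, are:

  0-simplices (5): [v_0], [v_1], [v_2], [v_3], [v_4]
  1-simplices (10): [v_0,v_1], [v_0,v_2], [v_0,v_3], [v_0,v_4], [v_1,v_2], [v_1,v_3], [v_1,v_4], [v_2,v_3], [v_2,v_4], [v_3,v_4]
  2-simplices (10): [v_0,v_1,v_2], [v_0,v_1,v_3], [v_0,v_1,v_4], [v_0,v_2,v_3], [v_0,v_2,v_4], [v_0,v_3,v_4], [v_1,v_2,v_3], [v_1,v_2,v_4], [v_1,v_3,v_4], [v_2,v_3,v_4]
  3-simplices (5): [v_0,v_1,v_2,v_3], [v_0,v_1,v_2,v_4], [v_0,v_1,v_3,v_4], [v_0,v_2,v_3,v_4], [v_1,v_2,v_3,v_4]

so the chain groups are C_0 ≅ Z^5, C_1 ≅ Z^10, C_2 ≅ Z^10, C_3 ≅ Z^5.

∂_1: C_1 → C_0 sends each edge [p,q] (with p < q) to q − p.
The resulting 5×10 matrix has rank 4, and its Smith normal form has invariant factors (1,1,1,1).

∂_2: C_2 → C_1 acts by ∂[p,q,r] = [q,r] − [p,r] + [p,q]. For instance
  ∂[v_0,v_3,v_4] = [v_3,v_4] − [v_0,v_4] + [v_0,v_3],
  ∂[v_0,v_1,v_3] = [v_1,v_3] − [v_0,v_3] + [v_0,v_1].
The 10×10 boundary matrix has rank 6 and Smith normal form diag(1,1,1,1,1,1).

The boundary map ∂_3: C_3 → C_2 sends each 3-simplex σ to the alternating sum Σ_i (−1)^i (σ with its i-th vertex removed). For instance
  ∂[v_1,v_2,v_3,v_4] = [v_2,v_3,v_4] − [v_1,v_3,v_4] + [v_1,v_2,v_4] − [v_1,v_2,v_3],
  ∂[v_0,v_1,v_2,v_4] = [v_1,v_2,v_4] − [v_0,v_2,v_4] + [v_0,v_1,v_4] − [v_0,v_1,v_2].
The resulting 10×5 matrix has rank 4, and its Smith normal form has invariant factors (1,1,1,1).

Reading off H_k = ker ∂_k / im ∂_{k+1}:

  H_0: rank C_0 − rank ∂_1 = 5 − 4 = 1, and the invariant factors of ∂_1 are all 1, so H_0 = Z.
  H_1: rank ker ∂_1 − rank ∂_2 = (10 − 4) − 6 = 0, and the invariant factors of ∂_2 are all 1, so H_1 = 0.
  H_2: rank ker ∂_2 − rank ∂_3 = (10 − 6) − 4 = 0, and the invariant factors of ∂_3 are all 1, so H_2 = 0.
  H_3: rank ker ∂_3 − rank ∂_4 = (5 − 4) − 0 = 1, and there is no ∂_4, so H_3 = Z.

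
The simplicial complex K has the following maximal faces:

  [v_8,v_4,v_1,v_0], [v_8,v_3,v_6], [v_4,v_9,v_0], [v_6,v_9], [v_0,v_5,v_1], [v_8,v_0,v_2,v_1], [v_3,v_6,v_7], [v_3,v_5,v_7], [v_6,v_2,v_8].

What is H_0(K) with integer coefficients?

H_0 ≅ Z.

Order the vertices as v_0 < v_1 < v_2 < v_3 < v_4 < v_5 < v_6 < v_7 < v_8 < v_9. Listing each simplex with vertices in this order, K has dimension 3 with simplices:

  0-simplices (10): [v_0], [v_1], [v_2], [v_3], [v_4], [v_5], [v_6], [v_7], [v_8], [v_9]
  1-simplices (22): (22 of them)
  2-simplices (13): (13 of them)
  3-simplices (2): [v_0,v_1,v_2,v_8], [v_0,v_1,v_4,v_8]

Hence C_0 ≅ Z^10, C_1 ≅ Z^22, C_2 ≅ Z^13, C_3 ≅ Z^2.

The boundary map ∂_1: C_1 → C_0 sends each edge [p,q] (with p < q) to q − p.
The resulting 10×22 matrix has rank 9, and its Smith normal form has invariant factors (1,1,1,1,1,1,1,1,1).

∂_2: C_2 → C_1 sends each 2-simplex [p,q,r] to [q,r] − [p,r] + [p,q]. For instance
  ∂[v_3,v_5,v_7] = [v_5,v_7] − [v_3,v_7] + [v_3,v_5],
  ∂[v_2,v_6,v_8] = [v_6,v_8] − [v_2,v_8] + [v_2,v_6].
The 22×13 boundary matrix has rank 11 and Smith normal form diag(1,1,1,1,1,1,1,1,1,1,1).

∂_3: C_3 → C_2 sends each 3-simplex σ to the alternating sum Σ_i (−1)^i (σ with its i-th vertex removed). For instance
  ∂[v_0,v_1,v_2,v_8] = [v_1,v_2,v_8] − [v_0,v_2,v_8] + [v_0,v_1,v_8] − [v_0,v_1,v_2],
  ∂[v_0,v_1,v_4,v_8] = [v_1,v_4,v_8] − [v_0,v_4,v_8] + [v_0,v_1,v_8] − [v_0,v_1,v_4].
The 13×2 boundary matrix has rank 2 and Smith normal form diag(1,1).

Reading off H_k = ker ∂_k / im ∂_{k+1}:

  H_0: rank C_0 − rank ∂_1 = 10 − 9 = 1, and the invariant factors of ∂_1 are all 1, so H_0 ≅ Z.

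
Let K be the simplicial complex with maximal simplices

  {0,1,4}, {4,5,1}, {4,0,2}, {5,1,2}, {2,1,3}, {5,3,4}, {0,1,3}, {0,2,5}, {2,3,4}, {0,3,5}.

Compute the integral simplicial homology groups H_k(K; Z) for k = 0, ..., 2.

H_0 ≅ Z,  H_1 ≅ Z/2,  H_2 = 0.

We work with the vertex ordering 0 < 1 < 2 < 3 < 4 < 5. The simplices of K, each written with vertices in increasing order, are:

  0-simplices (6): [0], [1], [2], [3], [4], [5]
  1-simplices (15): [0,1], [0,2], [0,3], [0,4], [0,5], [1,2], [1,3], [1,4], [1,5], [2,3], [2,4], [2,5], [3,4], [3,5], [4,5]
  2-simplices (10): [0,1,3], [0,1,4], [0,2,4], [0,2,5], [0,3,5], [1,2,3], [1,2,5], [1,4,5], [2,3,4], [3,4,5]

Hence C_0 ≅ Z^6, C_1 ≅ Z^15, C_2 ≅ Z^10.

∂_1: C_1 → C_0 maps an edge to its endpoints' difference, ∂[p,q] = q − p.
The 6×15 boundary matrix has rank 5 and Smith normal form diag(1,1,1,1,1).

∂_2: C_2 → C_1 acts by ∂[p,q,r] = [q,r] − [p,r] + [p,q]. For instance
  ∂[3,4,5] = [4,5] − [3,5] + [3,4],
  ∂[2,3,4] = [3,4] − [2,4] + [2,3].
The resulting 15×10 matrix has rank 10, and its Smith normal form has invariant factors (1,1,1,1,1,1,1,1,1,2).

Now H_k = ker ∂_k / im ∂_{k+1}, so:

  H_0: rank C_0 − rank ∂_1 = 6 − 5 = 1, and the invariant factors of ∂_1 are all 1, so H_0 = Z.
  H_1: rank ker ∂_1 − rank ∂_2 = (15 − 5) − 10 = 0, and ∂_2 has invariant factor 2 > 1, so H_1 = Z/2.
  H_2: rank ker ∂_2 − rank ∂_3 = (10 − 10) − 0 = 0, and there is no ∂_3, so H_2 = 0.

As a check, the Euler characteristic is 6 − 15 + 10 = 1, which agrees with 1 − 0 + 0 = 1.
(K is a triangulation of the real projective plane RP^2.)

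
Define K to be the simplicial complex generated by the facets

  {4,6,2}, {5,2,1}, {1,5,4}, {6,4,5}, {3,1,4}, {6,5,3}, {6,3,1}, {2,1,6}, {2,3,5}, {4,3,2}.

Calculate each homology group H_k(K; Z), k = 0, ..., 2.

H_0 ≅ Z,  H_1 ≅ Z/2,  H_2 = 0.

Take the total order 1 < 2 < 3 < 4 < 5 < 6 on the vertex set. Then K (dimension 2) consists of the simplices:

  0-simplices (6): [1], [2], [3], [4], [5], [6]
  1-simplices (15): [1,2], [1,3], [1,4], [1,5], [1,6], [2,3], [2,4], [2,5], [2,6], [3,4], [3,5], [3,6], [4,5], [4,6], [5,6]
  2-simplices (10): [1,2,5], [1,2,6], [1,3,4], [1,3,6], [1,4,5], [2,3,4], [2,3,5], [2,4,6], [3,5,6], [4,5,6]

giving chain groups C_0 ≅ Z^6, C_1 ≅ Z^15, C_2 ≅ Z^10.

The boundary map ∂_1: C_1 → C_0 is given by ∂[p,q] = [q] − [p]. For instance
  ∂[5,6] = [6] − [5].
The resulting 6×15 matrix has rank 5, and its Smith normal form has invariant factors (1,1,1,1,1).

Boundary ∂_2: C_2 → C_1 acts by ∂[p,q,r] = [q,r] − [p,r] + [p,q]. For instance
  ∂[1,2,5] = [2,5] − [1,5] + [1,2],
  ∂[1,2,6] = [2,6] − [1,6] + [1,2].
This gives a 15×10 integer matrix of rank 10; reducing to Smith normal form yields diagonal entries (1,1,1,1,1,1,1,1,1,2).

Reading off H_k = ker ∂_k / im ∂_{k+1}:

  H_0: rank C_0 − rank ∂_1 = 6 − 5 = 1, and the invariant factors of ∂_1 are all 1, so H_0 = Z.
  H_1: rank ker ∂_1 − rank ∂_2 = (15 − 5) − 10 = 0, and ∂_2 has invariant factor 2 > 1, so H_1 = Z/2.
  H_2: rank ker ∂_2 − rank ∂_3 = (10 − 10) − 0 = 0, and there is no ∂_3, so H_2 = 0.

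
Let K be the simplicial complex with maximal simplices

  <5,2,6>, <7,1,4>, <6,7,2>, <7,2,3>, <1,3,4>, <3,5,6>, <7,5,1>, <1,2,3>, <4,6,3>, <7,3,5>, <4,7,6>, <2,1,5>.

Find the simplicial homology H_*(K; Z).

Take the total order 1 < 2 < 3 < 4 < 5 < 6 < 7 on the vertex set. Then K (dimension 2) consists of the simplices:

  0-simplices (7): [1], [2], [3], [4], [5], [6], [7]
  1-simplices (18): [1,2], [1,3], [1,4], [1,5], [1,7], [2,3], [2,5], [2,6], [2,7], [3,4], [3,5], [3,6], [3,7], [4,6], [4,7], [5,6], [5,7], [6,7]
  2-simplices (12): [1,2,3], [1,2,5], [1,3,4], [1,4,7], [1,5,7], [2,3,7], [2,5,6], [2,6,7], [3,4,6], [3,5,6], [3,5,7], [4,6,7]

so the chain groups are C_0 ≅ Z^7, C_1 ≅ Z^18, C_2 ≅ Z^12.

∂_1: C_1 → C_0 maps an edge to its endpoints' difference, ∂[p,q] = q − p.
The 7×18 boundary matrix has rank 6 and Smith normal form diag(1,1,1,1,1,1).

The boundary map ∂_2: C_2 → C_1 sends each 2-simplex [p,q,r] to [q,r] − [p,r] + [p,q]. For instance
  ∂[1,3,4] = [3,4] − [1,4] + [1,3],
  ∂[3,5,7] = [5,7] − [3,7] + [3,5].
The resulting 18×12 matrix has rank 12, and its Smith normal form has invariant factors (1,1,1,1,1,1,1,1,1,1,1,2).

Computing H_k = (kernel of ∂_k) / (image of ∂_{k+1}):

  H_0: rank C_0 − rank ∂_1 = 7 − 6 = 1, and the invariant factors of ∂_1 are all 1, so H_0 ≅ Z.
  H_1: rank ker ∂_1 − rank ∂_2 = (18 − 6) − 12 = 0, and ∂_2 has invariant factor 2 > 1, so H_1 ≅ Z/2Z.
  H_2: rank ker ∂_2 − rank ∂_3 = (12 − 12) − 0 = 0, and there is no ∂_3, so H_2 ≅ 0.

H_0 = Z,  H_1 = Z/2Z,  H_2 = 0.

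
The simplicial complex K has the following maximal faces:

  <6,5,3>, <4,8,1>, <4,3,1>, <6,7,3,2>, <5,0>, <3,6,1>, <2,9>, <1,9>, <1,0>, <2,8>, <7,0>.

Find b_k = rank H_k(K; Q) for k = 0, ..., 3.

Fix the vertex order 0 < 1 < 2 < 3 < 4 < 5 < 6 < 7 < 8 < 9 and write every simplex with vertices in increasing order. Then dim K = 3 and the simplices of K are:

  0-simplices (10): [0], [1], [2], [3], [4], [5], [6], [7], [8], [9]
  1-simplices (20): [0,1], [0,5], [0,7], [1,3], [1,4], [1,6], [1,8], [1,9], [2,3], [2,6], [2,7], [2,8], [2,9], [3,4], [3,5], [3,6], [3,7], [4,8], [5,6], [6,7]
  2-simplices (8): [1,3,4], [1,3,6], [1,4,8], [2,3,6], [2,3,7], [2,6,7], [3,5,6], [3,6,7]
  3-simplices (1): [2,3,6,7]

so the chain groups are C_0 ≅ Z^10, C_1 ≅ Z^20, C_2 ≅ Z^8, C_3 ≅ Z^1.

The boundary map ∂_1: C_1 → C_0 is given by ∂[p,q] = [q] − [p].
The 10×20 boundary matrix has rank 9 and Smith normal form diag(1,1,1,1,1,1,1,1,1).

Boundary ∂_2: C_2 → C_1 maps a triangle to the signed sum of its edges. For instance
  ∂[1,3,4] = [3,4] − [1,4] + [1,3],
  ∂[1,4,8] = [4,8] − [1,8] + [1,4].
The 20×8 boundary matrix has rank 7 and Smith normal form diag(1,1,1,1,1,1,1).

The boundary map ∂_3: C_3 → C_2 sends each 3-simplex σ to the alternating sum Σ_i (−1)^i (σ with its i-th vertex removed). For instance
  ∂[2,3,6,7] = [3,6,7] − [2,6,7] + [2,3,7] − [2,3,6].
As a 8×1 matrix over Z this has rank 1, with invariant factors (1).

Now H_k = ker ∂_k / im ∂_{k+1}, so:

  H_0: rank C_0 − rank ∂_1 = 10 − 9 = 1, and the invariant factors of ∂_1 are all 1, so H_0 ≅ Z.
  H_1: rank ker ∂_1 − rank ∂_2 = (20 − 9) − 7 = 4, and the invariant factors of ∂_2 are all 1, so H_1 ≅ Z^4.
  H_2: rank ker ∂_2 − rank ∂_3 = (8 − 7) − 1 = 0, and the invariant factors of ∂_3 are all 1, so H_2 ≅ 0.
  H_3: rank ker ∂_3 − rank ∂_4 = (1 − 1) − 0 = 0, and there is no ∂_4, so H_3 ≅ 0.

As a check, the Euler characteristic is 10 − 20 + 8 − 1 = -3, which agrees with 1 − 4 + 0 − 0 = -3.

Hence the Betti numbers are b_0 = 1, b_1 = 4, b_2 = 0, b_3 = 0.

b_0 = 1, b_1 = 4, b_2 = 0, b_3 = 0.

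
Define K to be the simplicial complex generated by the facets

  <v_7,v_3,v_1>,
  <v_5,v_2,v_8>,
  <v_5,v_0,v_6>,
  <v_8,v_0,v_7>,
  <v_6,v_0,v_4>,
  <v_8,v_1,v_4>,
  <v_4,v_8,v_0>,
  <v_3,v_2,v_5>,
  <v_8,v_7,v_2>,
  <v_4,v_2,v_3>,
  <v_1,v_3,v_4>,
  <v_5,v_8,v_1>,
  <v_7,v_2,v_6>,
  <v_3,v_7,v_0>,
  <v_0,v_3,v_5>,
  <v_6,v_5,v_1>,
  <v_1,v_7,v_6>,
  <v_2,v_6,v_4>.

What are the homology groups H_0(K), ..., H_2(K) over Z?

H_0 ≅ Z,  H_1 ≅ Z^2,  H_2 ≅ Z.

Take the total order v_0 < v_1 < v_2 < v_3 < v_4 < v_5 < v_6 < v_7 < v_8 on the vertex set. Then K (dimension 2) consists of the simplices:

  0-simplices (9): [v_0], [v_1], [v_2], [v_3], [v_4], [v_5], [v_6], [v_7], [v_8]
  1-simplices (27): (27 of them)
  2-simplices (18): (18 of them)

so the chain groups are C_0 ≅ Z^9, C_1 ≅ Z^27, C_2 ≅ Z^18.

Boundary ∂_1: C_1 → C_0 maps an edge to its endpoints' difference, ∂[p,q] = q − p. For instance
  ∂[v_1,v_4] = [v_4] − [v_1].
The 9×27 boundary matrix has rank 8 and Smith normal form diag(1,1,1,1,1,1,1,1).

Boundary ∂_2: C_2 → C_1 acts by ∂[p,q,r] = [q,r] − [p,r] + [p,q]. For instance
  ∂[v_2,v_7,v_8] = [v_7,v_8] − [v_2,v_8] + [v_2,v_7],
  ∂[v_1,v_4,v_8] = [v_4,v_8] − [v_1,v_8] + [v_1,v_4].
This gives a 27×18 integer matrix of rank 17; reducing to Smith normal form yields diagonal entries (1,1,1,1,1,1,1,1,1,1,1,1,1,1,1,1,1).

Now H_k = ker ∂_k / im ∂_{k+1}, so:

  H_0: rank C_0 − rank ∂_1 = 9 − 8 = 1, and the invariant factors of ∂_1 are all 1, so H_0 ≅ Z.
  H_1: rank ker ∂_1 − rank ∂_2 = (27 − 8) − 17 = 2, and the invariant factors of ∂_2 are all 1, so H_1 ≅ Z^2.
  H_2: rank ker ∂_2 − rank ∂_3 = (18 − 17) − 0 = 1, and there is no ∂_3, so H_2 ≅ Z.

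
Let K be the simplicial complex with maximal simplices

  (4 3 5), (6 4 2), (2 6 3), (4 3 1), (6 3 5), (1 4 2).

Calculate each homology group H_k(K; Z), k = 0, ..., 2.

Take the total order 1 < 2 < 3 < 4 < 5 < 6 on the vertex set. Then K (dimension 2) consists of the simplices:

  0-simplices (6): [1], [2], [3], [4], [5], [6]
  1-simplices (12): [1,2], [1,3], [1,4], [2,3], [2,4], [2,6], [3,4], [3,5], [3,6], [4,5], [4,6], [5,6]
  2-simplices (6): [1,2,4], [1,3,4], [2,3,6], [2,4,6], [3,4,5], [3,5,6]

Hence C_0 ≅ Z^6, C_1 ≅ Z^12, C_2 ≅ Z^6.

The boundary map ∂_1: C_1 → C_0 maps an edge to its endpoints' difference, ∂[p,q] = q − p.
The resulting 6×12 matrix has rank 5, and its Smith normal form has invariant factors (1,1,1,1,1).

The boundary map ∂_2: C_2 → C_1 acts by ∂[p,q,r] = [q,r] − [p,r] + [p,q]. For instance
  ∂[1,2,4] = [2,4] − [1,4] + [1,2],
  ∂[3,4,5] = [4,5] − [3,5] + [3,4].
The resulting 12×6 matrix has rank 6, and its Smith normal form has invariant factors (1,1,1,1,1,1).

Reading off H_k = ker ∂_k / im ∂_{k+1}:

  H_0: rank C_0 − rank ∂_1 = 6 − 5 = 1, and the invariant factors of ∂_1 are all 1, so H_0 ≅ Z.
  H_1: rank ker ∂_1 − rank ∂_2 = (12 − 5) − 6 = 1, and the invariant factors of ∂_2 are all 1, so H_1 ≅ Z.
  H_2: rank ker ∂_2 − rank ∂_3 = (6 − 6) − 0 = 0, and there is no ∂_3, so H_2 ≅ 0.

(K is a triangulation of the cylinder S^1 x I.)

H_0 = Z,  H_1 = Z,  H_2 = 0.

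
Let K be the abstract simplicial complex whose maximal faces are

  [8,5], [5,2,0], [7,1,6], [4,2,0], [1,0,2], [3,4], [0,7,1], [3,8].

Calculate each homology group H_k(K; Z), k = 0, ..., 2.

H_0 ≅ Z,  H_1 ≅ Z,  H_2 = 0.

Take the total order 0 < 1 < 2 < 3 < 4 < 5 < 6 < 7 < 8 on the vertex set. Then K (dimension 2) consists of the simplices:

  0-simplices (9): [0], [1], [2], [3], [4], [5], [6], [7], [8]
  1-simplices (14): [0,1], [0,2], [0,4], [0,5], [0,7], [1,2], [1,6], [1,7], [2,4], [2,5], [3,4], [3,8], [5,8], [6,7]
  2-simplices (5): [0,1,2], [0,1,7], [0,2,4], [0,2,5], [1,6,7]

giving chain groups C_0 ≅ Z^9, C_1 ≅ Z^14, C_2 ≅ Z^5.

Boundary ∂_1: C_1 → C_0 maps an edge to its endpoints' difference, ∂[p,q] = q − p. For instance
  ∂[2,5] = [5] − [2].
As a 9×14 matrix over Z this has rank 8, with invariant factors (1,1,1,1,1,1,1,1).

∂_2: C_2 → C_1 sends each 2-simplex [p,q,r] to [q,r] − [p,r] + [p,q]. For instance
  ∂[0,2,4] = [2,4] − [0,4] + [0,2],
  ∂[0,2,5] = [2,5] − [0,5] + [0,2].
The resulting 14×5 matrix has rank 5, and its Smith normal form has invariant factors (1,1,1,1,1).

Reading off H_k = ker ∂_k / im ∂_{k+1}:

  H_0: rank C_0 − rank ∂_1 = 9 − 8 = 1, and the invariant factors of ∂_1 are all 1, so H_0 = Z.
  H_1: rank ker ∂_1 − rank ∂_2 = (14 − 8) − 5 = 1, and the invariant factors of ∂_2 are all 1, so H_1 = Z.
  H_2: rank ker ∂_2 − rank ∂_3 = (5 − 5) − 0 = 0, and there is no ∂_3, so H_2 = 0.

As a check, the Euler characteristic is 9 − 14 + 5 = 0, which agrees with 1 − 1 + 0 = 0.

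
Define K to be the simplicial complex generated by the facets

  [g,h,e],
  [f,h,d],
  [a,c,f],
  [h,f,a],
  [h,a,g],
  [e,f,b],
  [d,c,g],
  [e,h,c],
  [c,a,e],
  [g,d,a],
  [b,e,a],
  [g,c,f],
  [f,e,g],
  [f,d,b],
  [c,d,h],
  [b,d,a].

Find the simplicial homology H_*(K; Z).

H_0 ≅ Z,  H_1 ≅ Z^2,  H_2 ≅ Z.

We work with the vertex ordering a < b < c < d < e < f < g < h. The simplices of K, each written with vertices in increasing order, are:

  0-simplices (8): a, b, c, d, e, f, g, h
  1-simplices (24): ab, ac, ad, ae, af, ag, ah, bd, be, bf, cd, ce, cf, cg, ch, df, dg, dh, ef, eg, eh, fg, fh, gh
  2-simplices (16): abd, abe, ace, acf, adg, afh, agh, bdf, bef, cdg, cdh, ceh, cfg, dfh, efg, egh

Hence C_0 ≅ Z^8, C_1 ≅ Z^24, C_2 ≅ Z^16.

Boundary ∂_1: C_1 → C_0 maps an edge to its endpoints' difference, ∂[p,q] = q − p. For instance
  ∂af = f − a.
This gives a 8×24 integer matrix of rank 7; reducing to Smith normal form yields diagonal entries (1,1,1,1,1,1,1).

The boundary map ∂_2: C_2 → C_1 acts by ∂[p,q,r] = [q,r] − [p,r] + [p,q]. For instance
  ∂acf = cf − af + ac,
  ∂dfh = fh − dh + df.
As a 24×16 matrix over Z this has rank 15, with invariant factors (1,1,1,1,1,1,1,1,1,1,1,1,1,1,1).

From H_k ≅ ker(∂_k) / im(∂_{k+1}) we obtain:

  H_0: rank C_0 − rank ∂_1 = 8 − 7 = 1, and the invariant factors of ∂_1 are all 1, so H_0 ≅ Z.
  H_1: rank ker ∂_1 − rank ∂_2 = (24 − 7) − 15 = 2, and the invariant factors of ∂_2 are all 1, so H_1 ≅ Z^2.
  H_2: rank ker ∂_2 − rank ∂_3 = (16 − 15) − 0 = 1, and there is no ∂_3, so H_2 ≅ Z.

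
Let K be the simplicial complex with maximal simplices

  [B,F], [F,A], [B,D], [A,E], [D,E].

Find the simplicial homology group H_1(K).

H_1 = Z.

Take the total order A < B < D < E < F on the vertex set. Then K (dimension 1) consists of the simplices:

  0-simplices (5): A, B, D, E, F
  1-simplices (5): AE, AF, BD, BF, DE

Hence C_0 ≅ Z^5, C_1 ≅ Z^5.

Boundary ∂_1: C_1 → C_0 is given by ∂[p,q] = [q] − [p].
As a 5×5 matrix over Z this has rank 4, with invariant factors (1,1,1,1).

From H_k ≅ ker(∂_k) / im(∂_{k+1}) we obtain:

  H_1: rank ker ∂_1 − rank ∂_2 = (5 − 4) − 0 = 1, and there is no ∂_2, so H_1 ≅ Z.

(K is a triangulation of the circle S^1.)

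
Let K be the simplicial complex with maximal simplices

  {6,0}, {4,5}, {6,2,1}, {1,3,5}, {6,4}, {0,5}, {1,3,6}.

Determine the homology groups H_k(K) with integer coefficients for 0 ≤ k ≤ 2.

Take the total order 0 < 1 < 2 < 3 < 4 < 5 < 6 on the vertex set. Then K (dimension 2) consists of the simplices:

  0-simplices (7): [0], [1], [2], [3], [4], [5], [6]
  1-simplices (11): [0,5], [0,6], [1,2], [1,3], [1,5], [1,6], [2,6], [3,5], [3,6], [4,5], [4,6]
  2-simplices (3): [1,2,6], [1,3,5], [1,3,6]

giving chain groups C_0 ≅ Z^7, C_1 ≅ Z^11, C_2 ≅ Z^3.

The boundary map ∂_1: C_1 → C_0 sends each edge [p,q] (with p < q) to q − p.
The resulting 7×11 matrix has rank 6, and its Smith normal form has invariant factors (1,1,1,1,1,1).

∂_2: C_2 → C_1 maps a triangle to the signed sum of its edges. For instance
  ∂[1,3,6] = [3,6] − [1,6] + [1,3],
  ∂[1,3,5] = [3,5] − [1,5] + [1,3].
This gives a 11×3 integer matrix of rank 3; reducing to Smith normal form yields diagonal entries (1,1,1).

Now H_k = ker ∂_k / im ∂_{k+1}, so:

  H_0: rank C_0 − rank ∂_1 = 7 − 6 = 1, and the invariant factors of ∂_1 are all 1, so H_0 = Z.
  H_1: rank ker ∂_1 − rank ∂_2 = (11 − 6) − 3 = 2, and the invariant factors of ∂_2 are all 1, so H_1 = Z^2.
  H_2: rank ker ∂_2 − rank ∂_3 = (3 − 3) − 0 = 0, and there is no ∂_3, so H_2 = 0.

As a check, the Euler characteristic is 7 − 11 + 3 = -1, which agrees with 1 − 2 + 0 = -1.

H_0 = Z,  H_1 = Z^2,  H_2 = 0.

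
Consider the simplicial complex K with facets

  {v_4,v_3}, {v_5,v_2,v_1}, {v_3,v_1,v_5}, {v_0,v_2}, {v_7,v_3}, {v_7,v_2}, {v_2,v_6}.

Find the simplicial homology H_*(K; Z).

K has 8 vertices, 10 edges, 2 triangles.
rank ∂_0 = 0, rank ∂_1 = 7 ⇒ b_0 = 8 − 0 − 7 = 1; all invariant factors of ∂_1 are 1 so no torsion. So H_0 ≅ Z.
rank ∂_1 = 7, rank ∂_2 = 2 ⇒ b_1 = 10 − 7 − 2 = 1; all invariant factors of ∂_2 are 1 so no torsion. So H_1 ≅ Z.
rank ∂_2 = 2, rank ∂_3 = 0 ⇒ b_2 = 2 − 2 − 0 = 0. So H_2 ≅ 0.

H_0 = Z,  H_1 = Z,  H_2 = 0.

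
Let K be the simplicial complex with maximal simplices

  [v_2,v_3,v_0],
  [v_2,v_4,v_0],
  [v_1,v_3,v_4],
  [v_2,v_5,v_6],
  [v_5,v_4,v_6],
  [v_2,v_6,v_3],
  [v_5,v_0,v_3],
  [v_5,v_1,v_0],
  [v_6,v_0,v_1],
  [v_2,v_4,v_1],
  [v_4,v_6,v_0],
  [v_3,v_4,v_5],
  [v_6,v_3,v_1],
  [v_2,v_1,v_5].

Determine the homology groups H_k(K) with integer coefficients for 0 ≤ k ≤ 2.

We work with the vertex ordering v_0 < v_1 < v_2 < v_3 < v_4 < v_5 < v_6. The simplices of K, each written with vertices in increasing order, are:

  0-simplices (7): [v_0], [v_1], [v_2], [v_3], [v_4], [v_5], [v_6]
  1-simplices (21): (21 of them)
  2-simplices (14): (14 of them)

Hence C_0 ≅ Z^7, C_1 ≅ Z^21, C_2 ≅ Z^14.

Boundary ∂_1: C_1 → C_0 maps an edge to its endpoints' difference, ∂[p,q] = q − p.
The 7×21 boundary matrix has rank 6 and Smith normal form diag(1,1,1,1,1,1).

∂_2: C_2 → C_1 acts by ∂[p,q,r] = [q,r] − [p,r] + [p,q]. For instance
  ∂[v_1,v_3,v_6] = [v_3,v_6] − [v_1,v_6] + [v_1,v_3],
  ∂[v_0,v_1,v_6] = [v_1,v_6] − [v_0,v_6] + [v_0,v_1].
The resulting 21×14 matrix has rank 13, and its Smith normal form has invariant factors (1,1,1,1,1,1,1,1,1,1,1,1,1).

Reading off H_k = ker ∂_k / im ∂_{k+1}:

  H_0: rank C_0 − rank ∂_1 = 7 − 6 = 1, and the invariant factors of ∂_1 are all 1, so H_0 = Z.
  H_1: rank ker ∂_1 − rank ∂_2 = (21 − 6) − 13 = 2, and the invariant factors of ∂_2 are all 1, so H_1 = Z^2.
  H_2: rank ker ∂_2 − rank ∂_3 = (14 − 13) − 0 = 1, and there is no ∂_3, so H_2 = Z.

As a check, the Euler characteristic is 7 − 21 + 14 = 0, which agrees with 1 − 2 + 1 = 0.

H_0 = Z,  H_1 = Z^2,  H_2 = Z.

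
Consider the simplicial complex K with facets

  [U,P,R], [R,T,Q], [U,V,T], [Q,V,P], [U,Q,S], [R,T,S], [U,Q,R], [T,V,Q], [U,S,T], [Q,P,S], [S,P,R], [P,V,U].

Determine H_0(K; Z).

K has 7 vertices, 18 edges, 12 triangles.
rank ∂_0 = 0, rank ∂_1 = 6 ⇒ b_0 = 7 − 0 − 6 = 1; all invariant factors of ∂_1 are 1 so no torsion. So H_0 = Z.

H_0 = Z.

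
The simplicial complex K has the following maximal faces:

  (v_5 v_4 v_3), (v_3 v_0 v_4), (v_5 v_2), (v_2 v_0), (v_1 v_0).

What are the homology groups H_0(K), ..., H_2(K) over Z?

H_0 ≅ Z,  H_1 ≅ Z,  H_2 = 0.

Fix the vertex order v_0 < v_1 < v_2 < v_3 < v_4 < v_5 and write every simplex with vertices in increasing order. Then dim K = 2 and the simplices of K are:

  0-simplices (6): [v_0], [v_1], [v_2], [v_3], [v_4], [v_5]
  1-simplices (8): [v_0,v_1], [v_0,v_2], [v_0,v_3], [v_0,v_4], [v_2,v_5], [v_3,v_4], [v_3,v_5], [v_4,v_5]
  2-simplices (2): [v_0,v_3,v_4], [v_3,v_4,v_5]

so the chain groups are C_0 ≅ Z^6, C_1 ≅ Z^8, C_2 ≅ Z^2.

The boundary map ∂_1: C_1 → C_0 maps an edge to its endpoints' difference, ∂[p,q] = q − p.
This gives a 6×8 integer matrix of rank 5; reducing to Smith normal form yields diagonal entries (1,1,1,1,1).

Boundary ∂_2: C_2 → C_1 sends each 2-simplex [p,q,r] to [q,r] − [p,r] + [p,q]. For instance
  ∂[v_3,v_4,v_5] = [v_4,v_5] − [v_3,v_5] + [v_3,v_4],
  ∂[v_0,v_3,v_4] = [v_3,v_4] − [v_0,v_4] + [v_0,v_3].
This gives a 8×2 integer matrix of rank 2; reducing to Smith normal form yields diagonal entries (1,1).

Now H_k = ker ∂_k / im ∂_{k+1}, so:

  H_0: rank C_0 − rank ∂_1 = 6 − 5 = 1, and the invariant factors of ∂_1 are all 1, so H_0 = Z.
  H_1: rank ker ∂_1 − rank ∂_2 = (8 − 5) − 2 = 1, and the invariant factors of ∂_2 are all 1, so H_1 = Z.
  H_2: rank ker ∂_2 − rank ∂_3 = (2 − 2) − 0 = 0, and there is no ∂_3, so H_2 = 0.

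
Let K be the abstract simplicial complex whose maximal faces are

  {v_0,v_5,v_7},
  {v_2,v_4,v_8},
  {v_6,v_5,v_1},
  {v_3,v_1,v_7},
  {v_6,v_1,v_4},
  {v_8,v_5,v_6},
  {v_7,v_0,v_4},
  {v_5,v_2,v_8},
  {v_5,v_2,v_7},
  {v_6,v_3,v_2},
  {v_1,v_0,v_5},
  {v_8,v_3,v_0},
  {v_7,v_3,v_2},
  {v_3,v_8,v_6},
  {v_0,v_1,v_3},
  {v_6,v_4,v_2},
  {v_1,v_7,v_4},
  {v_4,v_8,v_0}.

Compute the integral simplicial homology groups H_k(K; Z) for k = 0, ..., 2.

H_0 = Z,  H_1 = Z ⊕ Z_2,  H_2 = 0.

Order the vertices as v_0 < v_1 < v_2 < v_3 < v_4 < v_5 < v_6 < v_7 < v_8. Listing each simplex with vertices in this order, K has dimension 2 with simplices:

  0-simplices (9): [v_0], [v_1], [v_2], [v_3], [v_4], [v_5], [v_6], [v_7], [v_8]
  1-simplices (27): (27 of them)
  2-simplices (18): (18 of them)

giving chain groups C_0 ≅ Z^9, C_1 ≅ Z^27, C_2 ≅ Z^18.

∂_1: C_1 → C_0 sends each edge [p,q] (with p < q) to q − p.
This gives a 9×27 integer matrix of rank 8; reducing to Smith normal form yields diagonal entries (1,1,1,1,1,1,1,1).

∂_2: C_2 → C_1 acts by ∂[p,q,r] = [q,r] − [p,r] + [p,q]. For instance
  ∂[v_2,v_3,v_7] = [v_3,v_7] − [v_2,v_7] + [v_2,v_3],
  ∂[v_1,v_5,v_6] = [v_5,v_6] − [v_1,v_6] + [v_1,v_5].
This gives a 27×18 integer matrix of rank 18; reducing to Smith normal form yields diagonal entries (1,1,1,1,1,1,1,1,1,1,1,1,1,1,1,1,1,2).

Now H_k = ker ∂_k / im ∂_{k+1}, so:

  H_0: rank C_0 − rank ∂_1 = 9 − 8 = 1, and the invariant factors of ∂_1 are all 1, so H_0 ≅ Z.
  H_1: rank ker ∂_1 − rank ∂_2 = (27 − 8) − 18 = 1, and ∂_2 has invariant factor 2 > 1, so H_1 ≅ Z ⊕ Z_2.
  H_2: rank ker ∂_2 − rank ∂_3 = (18 − 18) − 0 = 0, and there is no ∂_3, so H_2 ≅ 0.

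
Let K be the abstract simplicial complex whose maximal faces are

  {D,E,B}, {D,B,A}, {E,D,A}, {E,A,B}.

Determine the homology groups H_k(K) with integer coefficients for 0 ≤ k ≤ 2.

Fix the vertex order A < B < D < E and write every simplex with vertices in increasing order. Then dim K = 2 and the simplices of K are:

  0-simplices (4): A, B, D, E
  1-simplices (6): AB, AD, AE, BD, BE, DE
  2-simplices (4): ABD, ABE, ADE, BDE

giving chain groups C_0 ≅ Z^4, C_1 ≅ Z^6, C_2 ≅ Z^4.

The boundary map ∂_1: C_1 → C_0 is given by ∂[p,q] = [q] − [p]. For instance
  ∂DE = E − D.
The 4×6 boundary matrix has rank 3 and Smith normal form diag(1,1,1).

The boundary map ∂_2: C_2 → C_1 sends each 2-simplex [p,q,r] to [q,r] − [p,r] + [p,q]. For instance
  ∂ADE = DE − AE + AD,
  ∂ABE = BE − AE + AB.
As a 6×4 matrix over Z this has rank 3, with invariant factors (1,1,1).

From H_k ≅ ker(∂_k) / im(∂_{k+1}) we obtain:

  H_0: rank C_0 − rank ∂_1 = 4 − 3 = 1, and the invariant factors of ∂_1 are all 1, so H_0 = Z.
  H_1: rank ker ∂_1 − rank ∂_2 = (6 − 3) − 3 = 0, and the invariant factors of ∂_2 are all 1, so H_1 = 0.
  H_2: rank ker ∂_2 − rank ∂_3 = (4 − 3) − 0 = 1, and there is no ∂_3, so H_2 = Z.

(K is a triangulation of the 2-sphere S^2.)

H_0 ≅ Z,  H_1 = 0,  H_2 ≅ Z.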